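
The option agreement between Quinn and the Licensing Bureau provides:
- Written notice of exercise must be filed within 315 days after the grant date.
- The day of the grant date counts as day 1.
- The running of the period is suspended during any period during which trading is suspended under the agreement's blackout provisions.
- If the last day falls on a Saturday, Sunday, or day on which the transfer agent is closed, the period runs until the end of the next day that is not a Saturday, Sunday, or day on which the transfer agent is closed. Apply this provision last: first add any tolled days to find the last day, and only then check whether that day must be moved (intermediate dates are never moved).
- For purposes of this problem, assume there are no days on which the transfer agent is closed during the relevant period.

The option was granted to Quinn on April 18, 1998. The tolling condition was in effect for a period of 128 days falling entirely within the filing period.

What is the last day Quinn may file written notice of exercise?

Counting April 18, 1998 as day 1, day 315 is February 26, 1999.
Tolling adds 128 days: February 26, 1999 + 128 days = July 4, 1999.
July 4, 1999 is Sunday. The next qualifying day is July 5, 1999.

July 5, 1999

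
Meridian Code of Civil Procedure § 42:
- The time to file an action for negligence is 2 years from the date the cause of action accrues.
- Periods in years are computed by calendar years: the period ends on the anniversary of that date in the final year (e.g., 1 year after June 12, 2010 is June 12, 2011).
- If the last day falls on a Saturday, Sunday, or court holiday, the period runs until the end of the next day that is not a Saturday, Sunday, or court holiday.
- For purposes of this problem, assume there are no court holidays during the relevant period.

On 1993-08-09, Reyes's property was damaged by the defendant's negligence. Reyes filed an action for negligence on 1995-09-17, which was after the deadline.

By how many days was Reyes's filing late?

39 days

2 years after 1993-08-09 is August 9, 1995.
August 9, 1995 is a Wednesday and not a court holiday, so no extension applies.
The deadline is August 9, 1995; from August 9, 1995 to September 17, 1995 is 39 days.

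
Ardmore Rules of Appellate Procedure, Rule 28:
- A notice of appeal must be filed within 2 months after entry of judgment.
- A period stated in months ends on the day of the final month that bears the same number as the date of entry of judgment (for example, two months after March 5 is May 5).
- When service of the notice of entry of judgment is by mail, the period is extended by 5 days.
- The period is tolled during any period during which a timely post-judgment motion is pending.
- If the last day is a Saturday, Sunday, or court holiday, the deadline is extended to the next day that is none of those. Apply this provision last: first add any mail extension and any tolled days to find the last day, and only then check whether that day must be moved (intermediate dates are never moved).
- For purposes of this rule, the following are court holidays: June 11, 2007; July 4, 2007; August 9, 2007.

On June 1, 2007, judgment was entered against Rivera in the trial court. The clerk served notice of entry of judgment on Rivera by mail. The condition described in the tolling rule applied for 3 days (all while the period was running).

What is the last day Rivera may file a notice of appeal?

2 months after June 1, 2007 is August 1, 2007.
Service was by mail, adding 5 days: August 1, 2007 + 5 days = August 6, 2007.
Tolling adds 3 days: August 6, 2007 + 3 days = August 9, 2007.
August 9, 2007 is a listed holiday. The next qualifying day is August 10, 2007.

August 10, 2007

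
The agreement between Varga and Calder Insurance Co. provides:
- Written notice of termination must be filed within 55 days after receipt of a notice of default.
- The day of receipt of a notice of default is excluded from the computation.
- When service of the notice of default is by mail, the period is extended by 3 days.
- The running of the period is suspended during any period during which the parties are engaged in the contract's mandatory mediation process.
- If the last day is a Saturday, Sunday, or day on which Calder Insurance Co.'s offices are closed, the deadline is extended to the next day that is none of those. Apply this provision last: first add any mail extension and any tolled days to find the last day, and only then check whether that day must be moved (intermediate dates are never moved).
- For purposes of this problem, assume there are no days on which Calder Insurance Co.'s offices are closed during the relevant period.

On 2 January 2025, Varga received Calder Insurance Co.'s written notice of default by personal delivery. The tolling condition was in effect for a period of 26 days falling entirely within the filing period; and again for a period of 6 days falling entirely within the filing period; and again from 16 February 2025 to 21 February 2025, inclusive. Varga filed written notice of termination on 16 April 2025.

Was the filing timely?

55 days after 2 January 2025 is February 26, 2025.
Service was not by mail, so no mail extension applies.
Tolling adds 26 days: February 26, 2025 + 26 days = March 24, 2025.
Tolling adds 6 days: March 24, 2025 + 6 days = March 30, 2025.
From February 16, 2025 through February 21, 2025 inclusive is 6 days; tolling adds 6 days: March 30, 2025 + 6 days = April 5, 2025.
April 5, 2025 is Saturday; April 6, 2025 is Sunday. The next qualifying day is April 7, 2025.
The deadline is April 7, 2025; the filing on April 16, 2025 is after that date.

No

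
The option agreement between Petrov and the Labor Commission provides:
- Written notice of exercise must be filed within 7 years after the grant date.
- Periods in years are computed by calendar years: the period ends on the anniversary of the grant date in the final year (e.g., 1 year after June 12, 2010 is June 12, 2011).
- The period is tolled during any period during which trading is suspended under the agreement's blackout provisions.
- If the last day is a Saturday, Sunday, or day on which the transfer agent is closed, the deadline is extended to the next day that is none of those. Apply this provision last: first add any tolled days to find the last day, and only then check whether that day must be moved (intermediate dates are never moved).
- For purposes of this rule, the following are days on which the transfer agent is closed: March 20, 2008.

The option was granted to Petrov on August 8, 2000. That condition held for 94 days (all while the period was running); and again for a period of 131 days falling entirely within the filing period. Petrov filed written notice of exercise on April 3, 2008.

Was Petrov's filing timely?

No

7 years after August 8, 2000 is August 8, 2007.
Tolling adds 94 days: August 8, 2007 + 94 days = November 10, 2007.
Tolling adds 131 days: November 10, 2007 + 131 days = March 20, 2008.
March 20, 2008 is a listed holiday. The next qualifying day is March 21, 2008.
The deadline is March 21, 2008; the filing on April 3, 2008 is after that date.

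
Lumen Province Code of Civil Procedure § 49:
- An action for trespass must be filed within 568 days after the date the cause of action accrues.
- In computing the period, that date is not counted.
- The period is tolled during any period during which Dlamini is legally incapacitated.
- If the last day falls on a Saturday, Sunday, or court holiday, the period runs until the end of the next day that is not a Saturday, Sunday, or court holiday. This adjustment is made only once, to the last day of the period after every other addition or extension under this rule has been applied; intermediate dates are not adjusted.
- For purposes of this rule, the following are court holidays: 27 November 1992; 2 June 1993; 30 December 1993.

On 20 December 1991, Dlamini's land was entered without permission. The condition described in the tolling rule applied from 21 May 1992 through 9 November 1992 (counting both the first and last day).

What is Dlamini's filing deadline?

568 days after 20 December 1991 is July 10, 1993.
From May 21, 1992 through November 9, 1992 inclusive is 173 days; tolling adds 173 days: July 10, 1993 + 173 days = December 30, 1993.
December 30, 1993 is a listed holiday. The next qualifying day is December 31, 1993.

December 31, 1993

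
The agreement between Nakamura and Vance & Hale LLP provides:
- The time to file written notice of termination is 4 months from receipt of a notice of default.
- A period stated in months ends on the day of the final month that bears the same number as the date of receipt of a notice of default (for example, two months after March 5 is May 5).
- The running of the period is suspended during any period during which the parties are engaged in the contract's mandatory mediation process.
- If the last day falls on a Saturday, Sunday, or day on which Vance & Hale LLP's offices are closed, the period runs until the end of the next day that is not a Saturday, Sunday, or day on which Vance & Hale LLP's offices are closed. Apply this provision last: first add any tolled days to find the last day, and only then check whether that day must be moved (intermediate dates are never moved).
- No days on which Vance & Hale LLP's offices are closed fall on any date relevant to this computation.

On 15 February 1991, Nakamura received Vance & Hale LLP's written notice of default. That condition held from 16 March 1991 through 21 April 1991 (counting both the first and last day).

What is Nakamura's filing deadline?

4 months after 15 February 1991 is June 15, 1991.
From March 16, 1991 through April 21, 1991 inclusive is 37 days; tolling adds 37 days: June 15, 1991 + 37 days = July 22, 1991.
July 22, 1991 is a Monday and not a day on which Vance & Hale LLP's offices are closed, so no extension applies.

July 22, 1991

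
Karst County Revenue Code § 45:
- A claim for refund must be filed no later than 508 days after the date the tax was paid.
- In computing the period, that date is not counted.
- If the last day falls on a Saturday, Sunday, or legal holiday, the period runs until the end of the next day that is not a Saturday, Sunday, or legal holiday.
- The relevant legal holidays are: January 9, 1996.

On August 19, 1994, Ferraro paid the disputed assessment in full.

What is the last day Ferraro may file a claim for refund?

January 10, 1996

508 days after August 19, 1994 is January 9, 1996.
January 9, 1996 is a listed holiday. The next qualifying day is January 10, 1996.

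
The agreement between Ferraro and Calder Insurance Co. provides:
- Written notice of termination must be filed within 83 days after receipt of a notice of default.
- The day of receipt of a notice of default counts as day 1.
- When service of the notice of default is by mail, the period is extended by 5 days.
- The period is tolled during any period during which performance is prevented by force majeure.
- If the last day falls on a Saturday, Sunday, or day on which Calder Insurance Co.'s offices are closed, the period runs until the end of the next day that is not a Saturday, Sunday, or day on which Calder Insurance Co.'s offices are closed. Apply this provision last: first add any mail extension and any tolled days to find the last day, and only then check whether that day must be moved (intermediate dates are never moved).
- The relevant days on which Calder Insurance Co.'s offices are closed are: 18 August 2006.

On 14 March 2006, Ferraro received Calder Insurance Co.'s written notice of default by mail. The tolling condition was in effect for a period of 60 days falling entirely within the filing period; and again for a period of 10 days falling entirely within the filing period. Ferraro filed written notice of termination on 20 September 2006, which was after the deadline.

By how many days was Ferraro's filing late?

30 days

Counting 14 March 2006 as day 1, day 83 is June 4, 2006.
Service was by mail, adding 5 days: June 4, 2006 + 5 days = June 9, 2006.
Tolling adds 60 days: June 9, 2006 + 60 days = August 8, 2006.
Tolling adds 10 days: August 8, 2006 + 10 days = August 18, 2006.
August 18, 2006 is a listed holiday; August 19, 2006 is Saturday; August 20, 2006 is Sunday. The next qualifying day is August 21, 2006.
The deadline is August 21, 2006; from August 21, 2006 to September 20, 2006 is 30 days.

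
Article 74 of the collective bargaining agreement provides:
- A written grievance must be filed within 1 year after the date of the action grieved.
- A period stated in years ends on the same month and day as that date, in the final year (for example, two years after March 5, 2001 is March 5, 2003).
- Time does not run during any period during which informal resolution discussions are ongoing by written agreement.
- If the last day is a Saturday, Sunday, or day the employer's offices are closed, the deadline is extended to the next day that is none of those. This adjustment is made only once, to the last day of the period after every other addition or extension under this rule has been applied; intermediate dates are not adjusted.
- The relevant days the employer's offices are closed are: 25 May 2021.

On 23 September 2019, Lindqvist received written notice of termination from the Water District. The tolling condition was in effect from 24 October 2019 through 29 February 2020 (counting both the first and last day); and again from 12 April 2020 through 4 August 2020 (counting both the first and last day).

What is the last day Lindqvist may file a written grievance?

1 year after 23 September 2019 is September 23, 2020.
From October 24, 2019 through February 29, 2020 inclusive is 129 days; tolling adds 129 days: September 23, 2020 + 129 days = January 30, 2021.
From April 12, 2020 through August 4, 2020 inclusive is 115 days; tolling adds 115 days: January 30, 2021 + 115 days = May 25, 2021.
May 25, 2021 is a listed holiday. The next qualifying day is May 26, 2021.

May 26, 2021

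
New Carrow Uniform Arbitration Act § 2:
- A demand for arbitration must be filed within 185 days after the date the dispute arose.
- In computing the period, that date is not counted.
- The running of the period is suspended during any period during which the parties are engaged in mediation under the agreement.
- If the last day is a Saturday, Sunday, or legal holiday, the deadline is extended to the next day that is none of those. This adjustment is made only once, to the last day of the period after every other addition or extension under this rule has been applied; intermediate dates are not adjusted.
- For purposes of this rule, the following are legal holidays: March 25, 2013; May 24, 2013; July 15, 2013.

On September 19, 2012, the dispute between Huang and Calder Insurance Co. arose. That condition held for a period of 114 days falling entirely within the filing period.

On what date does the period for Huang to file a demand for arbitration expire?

July 16, 2013

185 days after September 19, 2012 is March 23, 2013.
Tolling adds 114 days: March 23, 2013 + 114 days = July 15, 2013.
July 15, 2013 is a listed holiday. The next qualifying day is July 16, 2013.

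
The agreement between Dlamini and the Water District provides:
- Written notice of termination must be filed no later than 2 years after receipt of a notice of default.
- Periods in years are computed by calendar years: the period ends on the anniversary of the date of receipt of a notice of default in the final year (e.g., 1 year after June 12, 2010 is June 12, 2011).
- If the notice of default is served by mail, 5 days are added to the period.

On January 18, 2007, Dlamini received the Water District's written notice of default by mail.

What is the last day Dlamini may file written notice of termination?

January 23, 2009

2 years after January 18, 2007 is January 18, 2009.
Service was by mail, adding 5 days: January 18, 2009 + 5 days = January 23, 2009.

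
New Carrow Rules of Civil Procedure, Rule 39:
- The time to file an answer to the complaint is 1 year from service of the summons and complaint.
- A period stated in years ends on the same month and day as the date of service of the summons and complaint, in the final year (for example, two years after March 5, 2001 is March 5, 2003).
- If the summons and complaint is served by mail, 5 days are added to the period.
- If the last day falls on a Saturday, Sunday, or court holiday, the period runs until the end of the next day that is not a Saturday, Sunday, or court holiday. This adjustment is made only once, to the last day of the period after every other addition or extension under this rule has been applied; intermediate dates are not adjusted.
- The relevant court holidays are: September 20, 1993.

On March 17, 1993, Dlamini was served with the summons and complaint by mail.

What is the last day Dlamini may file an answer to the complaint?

1 year after March 17, 1993 is March 17, 1994.
Service was by mail, adding 5 days: March 17, 1994 + 5 days = March 22, 1994.
March 22, 1994 is a Tuesday and not a court holiday, so no extension applies.

March 22, 1994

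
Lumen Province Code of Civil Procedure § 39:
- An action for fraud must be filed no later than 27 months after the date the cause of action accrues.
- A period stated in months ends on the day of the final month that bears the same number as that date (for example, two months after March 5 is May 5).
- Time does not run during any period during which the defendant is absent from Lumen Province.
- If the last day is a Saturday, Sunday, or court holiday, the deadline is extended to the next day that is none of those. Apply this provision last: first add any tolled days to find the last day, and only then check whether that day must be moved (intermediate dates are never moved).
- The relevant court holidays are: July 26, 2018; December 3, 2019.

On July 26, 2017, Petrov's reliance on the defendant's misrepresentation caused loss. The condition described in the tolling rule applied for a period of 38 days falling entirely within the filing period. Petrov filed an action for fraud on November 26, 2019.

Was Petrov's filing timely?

Yes

27 months after July 26, 2017 is October 26, 2019.
Tolling adds 38 days: October 26, 2019 + 38 days = December 3, 2019.
December 3, 2019 is a listed holiday. The next qualifying day is December 4, 2019.
The deadline is December 4, 2019; the filing on November 26, 2019 is on or before that date.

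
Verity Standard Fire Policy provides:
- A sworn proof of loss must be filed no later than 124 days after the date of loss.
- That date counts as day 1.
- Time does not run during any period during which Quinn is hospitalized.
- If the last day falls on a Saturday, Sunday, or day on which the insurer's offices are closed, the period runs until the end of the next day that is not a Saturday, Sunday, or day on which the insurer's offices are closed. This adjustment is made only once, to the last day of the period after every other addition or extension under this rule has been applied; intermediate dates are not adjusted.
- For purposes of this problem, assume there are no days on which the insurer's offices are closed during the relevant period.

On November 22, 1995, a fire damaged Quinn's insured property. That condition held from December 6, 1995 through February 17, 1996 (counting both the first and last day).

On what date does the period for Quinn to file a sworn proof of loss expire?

June 6, 1996

Counting November 22, 1995 as day 1, day 124 is March 24, 1996.
From December 6, 1995 through February 17, 1996 inclusive is 74 days; tolling adds 74 days: March 24, 1996 + 74 days = June 6, 1996.
June 6, 1996 is a Thursday and not a day on which the insurer's offices are closed, so no extension applies.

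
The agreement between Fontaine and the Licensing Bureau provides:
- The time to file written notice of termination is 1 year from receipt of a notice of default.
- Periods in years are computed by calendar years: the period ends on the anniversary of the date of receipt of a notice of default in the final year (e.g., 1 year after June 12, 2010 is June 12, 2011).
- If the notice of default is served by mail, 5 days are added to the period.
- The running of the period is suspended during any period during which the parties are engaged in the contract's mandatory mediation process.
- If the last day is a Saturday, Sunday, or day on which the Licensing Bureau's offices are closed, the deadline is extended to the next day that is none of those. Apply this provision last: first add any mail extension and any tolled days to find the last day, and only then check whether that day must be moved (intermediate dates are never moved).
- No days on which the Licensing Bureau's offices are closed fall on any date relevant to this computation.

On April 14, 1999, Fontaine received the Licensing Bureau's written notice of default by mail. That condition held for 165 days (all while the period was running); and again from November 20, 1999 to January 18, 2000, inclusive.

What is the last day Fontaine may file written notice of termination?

1 year after April 14, 1999 is April 14, 2000.
Service was by mail, adding 5 days: April 14, 2000 + 5 days = April 19, 2000.
Tolling adds 165 days: April 19, 2000 + 165 days = October 1, 2000.
From November 20, 1999 through January 18, 2000 inclusive is 60 days; tolling adds 60 days: October 1, 2000 + 60 days = November 30, 2000.
November 30, 2000 is a Thursday and not a day on which the Licensing Bureau's offices are closed, so no extension applies.

November 30, 2000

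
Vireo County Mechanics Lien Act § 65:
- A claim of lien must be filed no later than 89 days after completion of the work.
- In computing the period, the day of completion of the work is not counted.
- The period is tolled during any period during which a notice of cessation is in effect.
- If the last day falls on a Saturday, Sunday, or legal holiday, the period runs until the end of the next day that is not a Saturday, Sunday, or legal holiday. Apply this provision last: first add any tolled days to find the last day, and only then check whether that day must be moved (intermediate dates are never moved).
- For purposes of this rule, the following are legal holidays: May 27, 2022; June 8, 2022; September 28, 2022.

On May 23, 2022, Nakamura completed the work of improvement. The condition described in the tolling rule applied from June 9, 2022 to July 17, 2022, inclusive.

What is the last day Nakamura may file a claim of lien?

September 29, 2022

89 days after May 23, 2022 is August 20, 2022.
From June 9, 2022 through July 17, 2022 inclusive is 39 days; tolling adds 39 days: August 20, 2022 + 39 days = September 28, 2022.
September 28, 2022 is a listed holiday. The next qualifying day is September 29, 2022.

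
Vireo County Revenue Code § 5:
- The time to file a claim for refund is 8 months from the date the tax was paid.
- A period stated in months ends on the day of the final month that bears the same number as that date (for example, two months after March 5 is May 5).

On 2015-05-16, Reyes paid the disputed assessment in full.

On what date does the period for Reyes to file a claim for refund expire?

8 months after 2015-05-16 is January 16, 2016.

January 16, 2016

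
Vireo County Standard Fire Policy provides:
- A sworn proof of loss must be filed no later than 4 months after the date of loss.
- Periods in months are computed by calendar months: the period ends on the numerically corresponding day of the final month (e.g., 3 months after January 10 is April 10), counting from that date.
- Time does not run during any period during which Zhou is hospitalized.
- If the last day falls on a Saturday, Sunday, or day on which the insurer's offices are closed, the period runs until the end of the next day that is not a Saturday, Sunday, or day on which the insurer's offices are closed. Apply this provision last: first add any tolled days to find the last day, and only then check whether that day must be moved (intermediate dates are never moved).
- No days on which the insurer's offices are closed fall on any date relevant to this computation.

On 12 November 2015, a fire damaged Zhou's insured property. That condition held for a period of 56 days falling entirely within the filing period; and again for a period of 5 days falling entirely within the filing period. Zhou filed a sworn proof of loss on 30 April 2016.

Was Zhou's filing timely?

4 months after 12 November 2015 is March 12, 2016.
Tolling adds 56 days: March 12, 2016 + 56 days = May 7, 2016.
Tolling adds 5 days: May 7, 2016 + 5 days = May 12, 2016.
May 12, 2016 is a Thursday and not a day on which the insurer's offices are closed, so no extension applies.
The deadline is May 12, 2016; the filing on April 30, 2016 is on or before that date.

Yes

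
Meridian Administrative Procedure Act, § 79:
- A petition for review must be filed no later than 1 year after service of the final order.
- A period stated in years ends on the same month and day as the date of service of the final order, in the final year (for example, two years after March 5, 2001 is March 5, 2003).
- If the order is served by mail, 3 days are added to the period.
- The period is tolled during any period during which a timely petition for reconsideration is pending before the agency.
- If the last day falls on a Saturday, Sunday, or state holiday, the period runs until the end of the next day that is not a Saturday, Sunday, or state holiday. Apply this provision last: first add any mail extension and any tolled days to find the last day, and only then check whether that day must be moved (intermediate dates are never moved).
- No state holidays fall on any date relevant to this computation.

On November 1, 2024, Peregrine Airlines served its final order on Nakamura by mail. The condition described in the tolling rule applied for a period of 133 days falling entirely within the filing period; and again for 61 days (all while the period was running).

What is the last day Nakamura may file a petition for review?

May 18, 2026

1 year after November 1, 2024 is November 1, 2025.
Service was by mail, adding 3 days: November 1, 2025 + 3 days = November 4, 2025.
Tolling adds 133 days: November 4, 2025 + 133 days = March 17, 2026.
Tolling adds 61 days: March 17, 2026 + 61 days = May 17, 2026.
May 17, 2026 is Sunday. The next qualifying day is May 18, 2026.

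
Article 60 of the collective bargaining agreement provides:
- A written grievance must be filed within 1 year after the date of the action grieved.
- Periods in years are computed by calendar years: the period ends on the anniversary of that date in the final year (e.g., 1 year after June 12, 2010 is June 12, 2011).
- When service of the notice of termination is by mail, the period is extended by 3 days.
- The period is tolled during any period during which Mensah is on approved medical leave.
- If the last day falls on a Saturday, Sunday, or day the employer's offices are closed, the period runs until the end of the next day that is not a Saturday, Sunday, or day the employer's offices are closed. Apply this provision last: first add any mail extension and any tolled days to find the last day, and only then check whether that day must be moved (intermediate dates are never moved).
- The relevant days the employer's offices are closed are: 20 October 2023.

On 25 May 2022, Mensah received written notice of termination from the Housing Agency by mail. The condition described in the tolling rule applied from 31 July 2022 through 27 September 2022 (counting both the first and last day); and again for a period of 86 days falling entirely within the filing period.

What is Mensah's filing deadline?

1 year after 25 May 2022 is May 25, 2023.
Service was by mail, adding 3 days: May 25, 2023 + 3 days = May 28, 2023.
From July 31, 2022 through September 27, 2022 inclusive is 59 days; tolling adds 59 days: May 28, 2023 + 59 days = July 26, 2023.
Tolling adds 86 days: July 26, 2023 + 86 days = October 20, 2023.
October 20, 2023 is a listed holiday; October 21, 2023 is Saturday; October 22, 2023 is Sunday. The next qualifying day is October 23, 2023.

October 23, 2023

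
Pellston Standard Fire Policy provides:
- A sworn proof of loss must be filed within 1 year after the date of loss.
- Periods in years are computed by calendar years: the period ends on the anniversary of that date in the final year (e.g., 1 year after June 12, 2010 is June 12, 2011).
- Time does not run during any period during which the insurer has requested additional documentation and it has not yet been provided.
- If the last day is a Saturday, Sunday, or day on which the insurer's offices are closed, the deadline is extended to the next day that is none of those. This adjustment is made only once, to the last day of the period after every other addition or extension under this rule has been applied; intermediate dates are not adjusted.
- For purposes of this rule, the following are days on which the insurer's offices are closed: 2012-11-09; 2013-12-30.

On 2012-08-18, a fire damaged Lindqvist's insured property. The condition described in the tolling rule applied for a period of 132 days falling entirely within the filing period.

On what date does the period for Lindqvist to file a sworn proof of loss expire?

December 31, 2013

1 year after 2012-08-18 is August 18, 2013.
Tolling adds 132 days: August 18, 2013 + 132 days = December 28, 2013.
December 28, 2013 is Saturday; December 29, 2013 is Sunday; December 30, 2013 is a listed holiday. The next qualifying day is December 31, 2013.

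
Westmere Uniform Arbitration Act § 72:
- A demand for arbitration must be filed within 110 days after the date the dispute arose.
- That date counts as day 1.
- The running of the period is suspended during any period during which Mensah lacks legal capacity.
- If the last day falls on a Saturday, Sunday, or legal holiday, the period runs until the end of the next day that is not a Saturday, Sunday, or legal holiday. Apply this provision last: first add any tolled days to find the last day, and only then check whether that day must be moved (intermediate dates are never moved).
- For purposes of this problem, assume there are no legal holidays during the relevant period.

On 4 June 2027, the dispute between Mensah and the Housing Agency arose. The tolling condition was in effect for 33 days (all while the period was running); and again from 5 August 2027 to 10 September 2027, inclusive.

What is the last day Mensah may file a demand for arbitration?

Counting 4 June 2027 as day 1, day 110 is September 21, 2027.
Tolling adds 33 days: September 21, 2027 + 33 days = October 24, 2027.
From August 5, 2027 through September 10, 2027 inclusive is 37 days; tolling adds 37 days: October 24, 2027 + 37 days = November 30, 2027.
November 30, 2027 is a Tuesday and not a legal holiday, so no extension applies.

November 30, 2027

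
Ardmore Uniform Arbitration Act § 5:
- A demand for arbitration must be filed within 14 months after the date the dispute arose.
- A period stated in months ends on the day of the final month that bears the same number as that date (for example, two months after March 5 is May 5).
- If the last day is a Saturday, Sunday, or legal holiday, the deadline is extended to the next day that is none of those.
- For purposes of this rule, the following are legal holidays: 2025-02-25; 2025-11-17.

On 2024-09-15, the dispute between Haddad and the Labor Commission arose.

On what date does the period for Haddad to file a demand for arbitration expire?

November 18, 2025

14 months after 2024-09-15 is November 15, 2025.
November 15, 2025 is Saturday; November 16, 2025 is Sunday; November 17, 2025 is a listed holiday. The next qualifying day is November 18, 2025.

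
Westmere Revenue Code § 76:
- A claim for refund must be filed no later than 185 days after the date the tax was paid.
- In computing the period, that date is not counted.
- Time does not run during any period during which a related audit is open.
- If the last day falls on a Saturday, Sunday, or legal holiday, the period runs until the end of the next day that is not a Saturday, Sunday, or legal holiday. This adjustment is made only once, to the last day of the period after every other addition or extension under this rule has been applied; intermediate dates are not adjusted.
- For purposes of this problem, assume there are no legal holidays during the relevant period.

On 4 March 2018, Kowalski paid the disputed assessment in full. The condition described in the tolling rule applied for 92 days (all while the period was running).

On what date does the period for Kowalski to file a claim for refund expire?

December 6, 2018

185 days after 4 March 2018 is September 5, 2018.
Tolling adds 92 days: September 5, 2018 + 92 days = December 6, 2018.
December 6, 2018 is a Thursday and not a legal holiday, so no extension applies.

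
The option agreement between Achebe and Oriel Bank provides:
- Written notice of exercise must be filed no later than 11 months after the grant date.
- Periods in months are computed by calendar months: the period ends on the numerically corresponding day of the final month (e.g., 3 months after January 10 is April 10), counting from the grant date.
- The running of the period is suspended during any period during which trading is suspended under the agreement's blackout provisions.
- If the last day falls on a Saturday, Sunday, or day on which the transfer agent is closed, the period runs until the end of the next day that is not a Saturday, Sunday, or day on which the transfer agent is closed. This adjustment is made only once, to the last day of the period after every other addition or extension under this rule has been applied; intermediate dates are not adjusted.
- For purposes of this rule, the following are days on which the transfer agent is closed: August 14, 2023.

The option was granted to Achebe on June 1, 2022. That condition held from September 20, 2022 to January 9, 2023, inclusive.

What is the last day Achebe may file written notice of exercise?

11 months after June 1, 2022 is May 1, 2023.
From September 20, 2022 through January 9, 2023 inclusive is 112 days; tolling adds 112 days: May 1, 2023 + 112 days = August 21, 2023.
August 21, 2023 is a Monday and not a day on which the transfer agent is closed, so no extension applies.

August 21, 2023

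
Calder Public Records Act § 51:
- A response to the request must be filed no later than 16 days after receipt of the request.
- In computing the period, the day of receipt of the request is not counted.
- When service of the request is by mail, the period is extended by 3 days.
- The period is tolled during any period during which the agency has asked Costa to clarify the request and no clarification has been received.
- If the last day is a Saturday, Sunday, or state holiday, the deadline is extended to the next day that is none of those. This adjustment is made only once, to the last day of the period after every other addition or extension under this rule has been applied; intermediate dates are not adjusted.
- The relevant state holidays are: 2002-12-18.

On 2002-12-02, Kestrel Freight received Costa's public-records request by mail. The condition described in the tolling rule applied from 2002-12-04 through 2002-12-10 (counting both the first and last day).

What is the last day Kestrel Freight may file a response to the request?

December 30, 2002

16 days after 2002-12-02 is December 18, 2002.
Service was by mail, adding 3 days: December 18, 2002 + 3 days = December 21, 2002.
From December 4, 2002 through December 10, 2002 inclusive is 7 days; tolling adds 7 days: December 21, 2002 + 7 days = December 28, 2002.
December 28, 2002 is Saturday; December 29, 2002 is Sunday. The next qualifying day is December 30, 2002.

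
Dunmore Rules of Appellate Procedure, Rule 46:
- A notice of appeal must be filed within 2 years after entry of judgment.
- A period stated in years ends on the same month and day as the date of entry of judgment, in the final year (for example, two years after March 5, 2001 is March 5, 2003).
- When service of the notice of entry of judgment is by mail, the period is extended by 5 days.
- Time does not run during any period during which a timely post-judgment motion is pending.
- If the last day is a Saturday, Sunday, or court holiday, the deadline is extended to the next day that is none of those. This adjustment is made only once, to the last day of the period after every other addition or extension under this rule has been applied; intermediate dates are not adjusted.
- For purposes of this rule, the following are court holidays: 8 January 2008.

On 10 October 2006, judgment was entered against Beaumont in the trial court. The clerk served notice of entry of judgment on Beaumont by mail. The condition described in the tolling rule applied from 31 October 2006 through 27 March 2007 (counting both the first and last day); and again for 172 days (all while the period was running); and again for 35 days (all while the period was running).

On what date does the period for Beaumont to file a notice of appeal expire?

October 5, 2009

2 years after 10 October 2006 is October 10, 2008.
Service was by mail, adding 5 days: October 10, 2008 + 5 days = October 15, 2008.
From October 31, 2006 through March 27, 2007 inclusive is 148 days; tolling adds 148 days: October 15, 2008 + 148 days = March 12, 2009.
Tolling adds 172 days: March 12, 2009 + 172 days = August 31, 2009.
Tolling adds 35 days: August 31, 2009 + 35 days = October 5, 2009.
October 5, 2009 is a Monday and not a court holiday, so no extension applies.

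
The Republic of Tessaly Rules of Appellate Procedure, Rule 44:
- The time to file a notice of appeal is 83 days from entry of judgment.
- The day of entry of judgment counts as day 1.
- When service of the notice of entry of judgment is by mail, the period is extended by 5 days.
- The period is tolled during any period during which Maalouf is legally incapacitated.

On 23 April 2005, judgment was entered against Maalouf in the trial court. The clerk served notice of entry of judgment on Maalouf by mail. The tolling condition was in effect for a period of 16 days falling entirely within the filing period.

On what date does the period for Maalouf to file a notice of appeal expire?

Counting 23 April 2005 as day 1, day 83 is July 14, 2005.
Service was by mail, adding 5 days: July 14, 2005 + 5 days = July 19, 2005.
Tolling adds 16 days: July 19, 2005 + 16 days = August 4, 2005.

August 4, 2005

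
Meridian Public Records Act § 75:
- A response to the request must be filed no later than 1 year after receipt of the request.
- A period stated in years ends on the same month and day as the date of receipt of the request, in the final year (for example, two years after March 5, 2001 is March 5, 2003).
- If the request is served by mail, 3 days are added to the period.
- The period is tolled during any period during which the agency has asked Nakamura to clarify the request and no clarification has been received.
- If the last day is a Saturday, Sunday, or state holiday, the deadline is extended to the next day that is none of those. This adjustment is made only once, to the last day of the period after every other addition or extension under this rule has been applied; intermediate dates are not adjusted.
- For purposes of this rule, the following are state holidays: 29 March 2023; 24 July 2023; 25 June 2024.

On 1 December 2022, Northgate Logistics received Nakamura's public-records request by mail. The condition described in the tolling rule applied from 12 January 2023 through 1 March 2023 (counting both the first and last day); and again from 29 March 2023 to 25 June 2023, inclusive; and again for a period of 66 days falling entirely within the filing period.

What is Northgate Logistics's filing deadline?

1 year after 1 December 2022 is December 1, 2023.
Service was by mail, adding 3 days: December 1, 2023 + 3 days = December 4, 2023.
From January 12, 2023 through March 1, 2023 inclusive is 49 days; tolling adds 49 days: December 4, 2023 + 49 days = January 22, 2024.
From March 29, 2023 through June 25, 2023 inclusive is 89 days; tolling adds 89 days: January 22, 2024 + 89 days = April 20, 2024.
Tolling adds 66 days: April 20, 2024 + 66 days = June 25, 2024.
June 25, 2024 is a listed holiday. The next qualifying day is June 26, 2024.

June 26, 2024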